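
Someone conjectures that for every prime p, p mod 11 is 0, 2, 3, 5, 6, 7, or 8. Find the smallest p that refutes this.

p = 23

We need the least prime p for which the claim fails.
For p = 2, 3, 5, 7, 11, 13, 17, 19 the conclusion holds.
p = 23: 23 mod 11 = 1 — not in {0, 2, 3, 5, 6, 7, 8}.
Hence p = 23 is a counterexample.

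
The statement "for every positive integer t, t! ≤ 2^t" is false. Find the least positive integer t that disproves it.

t = 4

A counterexample is any positive integer t such that t! > 2^t; we check each in order.
t = 1: t! = 1 and 2^t = 2, so 1 ≤ 2.
t = 2: t! = 2 and 2^t = 4, so 2 ≤ 4.
t = 3: t! = 6 and 2^t = 8, so 6 ≤ 8.
t = 4: t! = 24 and 2^t = 16, so 24 > 16.
Hence t = 4 is a counterexample.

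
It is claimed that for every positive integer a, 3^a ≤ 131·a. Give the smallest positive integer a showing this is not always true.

a = 7

A counterexample is any positive integer a such that 3^a > 131·a; we check each in order.
a = 1: 3^a = 3 and 131·a = 131, so 3 ≤ 131.
a = 2: 3^a = 9 and 131·a = 262, so 9 ≤ 262.
a = 3: 3^a = 27 and 131·a = 393, so 27 ≤ 393.
a = 4: 3^a = 81 and 131·a = 524, so 81 ≤ 524.
a = 5: 3^a = 243 and 131·a = 655, so 243 ≤ 655.
a = 6: 3^a = 729 and 131·a = 786, so 729 ≤ 786.
a = 7: 3^a = 2187 and 131·a = 917, so 2187 > 917.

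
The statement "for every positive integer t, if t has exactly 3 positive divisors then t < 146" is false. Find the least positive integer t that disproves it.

t = 169

We need the least positive integer t for which t has exactly 3 positive divisors but the claim fails.
For t = 4, 9, 25, 49, 121 the conclusion holds.
t = 169: τ(169) = 3; 169 ≥ 146.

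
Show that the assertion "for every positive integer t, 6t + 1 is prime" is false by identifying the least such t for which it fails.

t = 4

t = 1: 6t + 1 = 7, prime.
t = 2: 6t + 1 = 13, prime.
t = 3: 6t + 1 = 19, prime.
t = 4: 6t + 1 = 25 = 5 × 5, composite.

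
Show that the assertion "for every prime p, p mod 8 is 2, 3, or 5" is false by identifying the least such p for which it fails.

p = 7

p = 2: 2 mod 8 = 2.
p = 3: 3 mod 8 = 3.
p = 5: 5 mod 8 = 5.
p = 7: 7 mod 8 = 7 — not in {2, 3, 5}.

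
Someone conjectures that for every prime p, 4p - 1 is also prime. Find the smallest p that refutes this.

p = 2: 4p - 1 = 7, prime.
p = 3: 4p - 1 = 11, prime.
p = 5: 4p - 1 = 19, prime.
p = 7: 4p - 1 = 27 = 3 × 9, not prime.
Thus p = 7 disproves the claim, and no smaller p works.

p = 7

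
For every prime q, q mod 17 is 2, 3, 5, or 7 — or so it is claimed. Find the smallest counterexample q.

Check each prime q in order until the claim fails.
q = 2: 2 mod 17 = 2.
q = 3: 3 mod 17 = 3.
q = 5: 5 mod 17 = 5.
q = 7: 7 mod 17 = 7.
q = 11: 11 mod 17 = 11 — not in {2, 3, 5, 7}.
So q = 11 is the smallest counterexample.

q = 11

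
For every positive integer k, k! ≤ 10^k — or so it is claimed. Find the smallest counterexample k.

We need the least positive integer k for which k! > 10^k.
For k = 1, 2, 3, 4, …, 22, 23, 24 the conclusion holds.
k = 25: k! = 15511210043330985984000000 and 10^k = 10000000000000000000000000, so 15511210043330985984000000 > 10000000000000000000000000.
Thus k = 25 disproves the claim, and no smaller k works.

k = 25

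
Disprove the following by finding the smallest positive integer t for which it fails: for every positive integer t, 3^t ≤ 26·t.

We need the least positive integer t for which 3^t > 26·t.
For t = 1, 2, 3, 4 the conclusion holds.
t = 5: 3^t = 243 and 26·t = 130, so 243 > 130.
So t = 5 is the smallest counterexample.

t = 5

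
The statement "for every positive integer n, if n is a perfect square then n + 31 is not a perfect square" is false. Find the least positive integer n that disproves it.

Check each positive integer n in order until n is a perfect square but n + 31 is a perfect square.
For n = 1, 4, 9, 16, …, 144, 169, 196 the conclusion holds.
n = 225: 225 = 15² and 225 + 31 = 256 = 16².
Thus n = 225 disproves the claim, and no smaller n works.

n = 225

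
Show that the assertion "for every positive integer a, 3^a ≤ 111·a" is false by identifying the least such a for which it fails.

A counterexample is any positive integer a such that 3^a > 111·a; we check each in order.
The first 5 eligible values, up to a = 5, all satisfy the conclusion.
a = 6: 3^a = 729 and 111·a = 666, so 729 > 666.
Thus a = 6 disproves the claim, and no smaller a works.

a = 6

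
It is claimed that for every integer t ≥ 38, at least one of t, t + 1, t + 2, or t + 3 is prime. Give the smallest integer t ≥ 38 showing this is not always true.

t = 48

We need the least integer t ≥ 38 for which t, t + 1, t + 2, t + 3 are all composite.
For t = 38, 39, 40, 41, 42, 43, 44, 45, 46, 47 the conclusion holds.
t = 48: 48 = 2 × 24; 49 = 7 × 7; 50 = 2 × 25; 51 = 3 × 17 — all composite.
Thus t = 48 disproves the claim, and no smaller t works.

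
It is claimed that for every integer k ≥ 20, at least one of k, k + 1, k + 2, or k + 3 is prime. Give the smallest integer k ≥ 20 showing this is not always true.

k = 24

Check each integer k ≥ 20 in order until k, k + 1, k + 2, k + 3 are all composite.
For k = 20, 21, 22, 23 the conclusion holds.
k = 24: 24 = 2 × 12; 25 = 5 × 5; 26 = 2 × 13; 27 = 3 × 9 — all composite.
So k = 24 is the smallest counterexample.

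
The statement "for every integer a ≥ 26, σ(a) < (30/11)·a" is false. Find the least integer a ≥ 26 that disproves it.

A counterexample is any integer a ≥ 26 such that the claim fails; we check each in order.
For a = 26, 27, 28, 29, …, 57, 58, 59 the conclusion holds.
a = 60: σ(60) = 168; 168 ≥ 1800/11.
So a = 60 is the smallest counterexample.

a = 60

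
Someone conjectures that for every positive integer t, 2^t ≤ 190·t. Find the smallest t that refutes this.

We need the least positive integer t for which 2^t > 190·t.
For t = 1, 2, 3, 4, …, 9, 10, 11 the conclusion holds.
t = 12: 2^t = 4096 and 190·t = 2280, so 4096 > 2280.

t = 12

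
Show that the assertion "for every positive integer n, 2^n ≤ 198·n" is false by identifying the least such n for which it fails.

n = 12

For n = 1, 2, 3, 4, …, 9, 10, 11 the conclusion holds.
n = 12: 2^n = 4096 and 198·n = 2376, so 4096 > 2376.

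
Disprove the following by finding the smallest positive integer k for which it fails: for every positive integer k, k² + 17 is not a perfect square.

We need the least positive integer k for which k² + 17 is a perfect square.
The first 7 eligible values, up to k = 7, all satisfy the conclusion.
k = 8: 8² + 17 = 81 = 9², a perfect square.
So k = 8 is the smallest counterexample.

k = 8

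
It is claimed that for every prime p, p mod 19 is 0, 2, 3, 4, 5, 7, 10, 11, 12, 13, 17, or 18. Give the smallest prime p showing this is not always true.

We need the least prime p for which the claim fails.
For p = 2, 3, 5, 7, …, 37, 41, 43 the conclusion holds.
p = 47: 47 mod 19 = 9 — not in {0, 2, 3, 4, 5, 7, 10, 11, 12, 13, 17, 18}.
So p = 47 is the smallest counterexample.

p = 47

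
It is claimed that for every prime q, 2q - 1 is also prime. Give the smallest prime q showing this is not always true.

q = 5

q = 2: 2q - 1 = 3, prime.
q = 3: 2q - 1 = 5, prime.
q = 5: 2q - 1 = 9 = 3 × 3, not prime.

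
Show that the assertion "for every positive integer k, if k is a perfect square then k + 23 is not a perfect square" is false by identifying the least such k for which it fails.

k = 121

The first 10 eligible values, up to k = 100, all satisfy the conclusion.
k = 121: 121 = 11² and 121 + 23 = 144 = 12².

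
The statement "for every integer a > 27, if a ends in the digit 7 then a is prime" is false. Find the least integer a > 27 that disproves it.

A counterexample is any integer a > 27 such that a ends in the digit 7 but a is not prime; we check each in order.
For a = 37, 47 the conclusion holds.
a = 57: 57 ends in 7; 57 = 3 × 19, composite.
Hence a = 57 is a counterexample.

a = 57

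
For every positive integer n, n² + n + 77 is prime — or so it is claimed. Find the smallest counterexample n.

n = 6

Check each positive integer n in order until n² + n + 77 is not prime.
The first 5 eligible values, up to n = 5, all satisfy the conclusion.
n = 6: n² + n + 77 = 119 = 7 × 17, composite.
So n = 6 is the smallest counterexample.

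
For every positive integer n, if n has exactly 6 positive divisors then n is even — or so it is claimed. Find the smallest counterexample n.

n = 45

A counterexample is any positive integer n such that n has exactly 6 positive divisors but n is odd; we check each in order.
The first 6 eligible values, up to n = 44, all satisfy the conclusion.
n = 45: divisors of 45: 1, 3, 5, 9, 15, 45; 45 is odd.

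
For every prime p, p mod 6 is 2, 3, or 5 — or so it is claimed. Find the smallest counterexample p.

A counterexample is any prime p such that the claim fails; we check each in order.
p = 2: 2 mod 6 = 2.
p = 3: 3 mod 6 = 3.
p = 5: 5 mod 6 = 5.
p = 7: 7 mod 6 = 1 — not in {2, 3, 5}.
So p = 7 is the smallest counterexample.

p = 7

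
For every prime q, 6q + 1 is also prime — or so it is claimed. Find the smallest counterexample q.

q = 19

Check each prime q in order until 6q + 1 is not prime.
q = 2: 6q + 1 = 13, prime.
q = 3: 6q + 1 = 19, prime.
q = 5: 6q + 1 = 31, prime.
q = 7: 6q + 1 = 43, prime.
q = 11: 6q + 1 = 67, prime.
q = 13: 6q + 1 = 79, prime.
q = 17: 6q + 1 = 103, prime.
q = 19: 6q + 1 = 115 = 5 × 23, not prime.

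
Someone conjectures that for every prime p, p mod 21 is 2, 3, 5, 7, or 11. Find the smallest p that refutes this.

p = 2: 2 mod 21 = 2.
p = 3: 3 mod 21 = 3.
p = 5: 5 mod 21 = 5.
p = 7: 7 mod 21 = 7.
p = 11: 11 mod 21 = 11.
p = 13: 13 mod 21 = 13 — not in {2, 3, 5, 7, 11}.

p = 13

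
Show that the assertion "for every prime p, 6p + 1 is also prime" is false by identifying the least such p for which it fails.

p = 19

p = 2: 6p + 1 = 13, prime.
p = 3: 6p + 1 = 19, prime.
p = 5: 6p + 1 = 31, prime.
p = 7: 6p + 1 = 43, prime.
p = 11: 6p + 1 = 67, prime.
p = 13: 6p + 1 = 79, prime.
p = 17: 6p + 1 = 103, prime.
p = 19: 6p + 1 = 115 = 5 × 23, not prime.
Hence p = 19 is a counterexample.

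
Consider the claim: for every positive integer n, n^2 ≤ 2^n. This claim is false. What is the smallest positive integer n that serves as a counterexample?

n = 3

We need the least positive integer n for which n^2 > 2^n.
For n = 1, 2 the conclusion holds.
n = 3: n^2 = 9 and 2^n = 8, so 9 > 8.
Hence n = 3 is a counterexample.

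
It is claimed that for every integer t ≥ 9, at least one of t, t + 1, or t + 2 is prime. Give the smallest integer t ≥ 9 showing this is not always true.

t = 14

We need the least integer t ≥ 9 for which t, t + 1, t + 2 are all composite.
For t = 9, 10, 11, 12, 13 the conclusion holds.
t = 14: 14 = 2 × 7; 15 = 3 × 5; 16 = 2 × 8 — all composite.
So t = 14 is the smallest counterexample.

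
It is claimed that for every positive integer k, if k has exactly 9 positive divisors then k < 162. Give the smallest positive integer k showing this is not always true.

Check each positive integer k in order until k has exactly 9 positive divisors but the claim fails.
k = 36: τ(36) = 9; 36 < 162.
k = 100: τ(100) = 9; 100 < 162.
k = 196: τ(196) = 9; 196 ≥ 162.
Hence k = 196 is a counterexample.

k = 196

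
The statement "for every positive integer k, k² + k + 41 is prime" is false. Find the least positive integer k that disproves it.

We need the least positive integer k for which k² + k + 41 is not prime.
For k = 1, 2, 3, 4, …, 37, 38, 39 the conclusion holds.
k = 40: k² + k + 41 = 1681 = 41 × 41, composite.

k = 40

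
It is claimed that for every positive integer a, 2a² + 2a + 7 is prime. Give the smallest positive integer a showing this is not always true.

Check each positive integer a in order until 2a² + 2a + 7 is not prime.
The first 5 eligible values, up to a = 5, all satisfy the conclusion.
a = 6: 2a² + 2a + 7 = 91 = 7 × 13, composite.

a = 6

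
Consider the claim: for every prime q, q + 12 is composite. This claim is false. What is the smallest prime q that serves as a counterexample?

A counterexample is any prime q such that q + 12 is prime; we check each in order.
q = 2: q + 12 = 14 = 2 × 7, composite.
q = 3: q + 12 = 15 = 3 × 5, composite.
q = 5: q + 12 = 17, prime — not composite.

q = 5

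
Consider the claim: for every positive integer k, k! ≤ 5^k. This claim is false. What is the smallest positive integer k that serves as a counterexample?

k = 12

For k = 1, 2, 3, 4, …, 9, 10, 11 the conclusion holds.
k = 12: k! = 479001600 and 5^k = 244140625, so 479001600 > 244140625.
So k = 12 is the smallest counterexample.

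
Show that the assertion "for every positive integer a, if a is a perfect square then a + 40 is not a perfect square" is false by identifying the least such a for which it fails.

a = 9

For a = 1, 4 the conclusion holds.
a = 9: 9 = 3² and 9 + 40 = 49 = 7².
Thus a = 9 disproves the claim, and no smaller a works.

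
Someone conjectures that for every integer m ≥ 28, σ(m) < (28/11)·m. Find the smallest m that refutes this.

The first 20 eligible values, up to m = 47, all satisfy the conclusion.
m = 48: σ(48) = 124; 124 ≥ 1344/11.
Thus m = 48 disproves the claim, and no smaller m works.

m = 48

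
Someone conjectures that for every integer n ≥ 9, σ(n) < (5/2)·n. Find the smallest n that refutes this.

n = 24

For n = 9, 10, 11, 12, …, 21, 22, 23 the conclusion holds.
n = 24: σ(24) = 60; 60 ≥ 60.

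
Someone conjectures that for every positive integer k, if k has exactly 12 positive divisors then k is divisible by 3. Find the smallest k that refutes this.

k = 140

The first 8 eligible values, up to k = 132, all satisfy the conclusion.
k = 140: τ(140) = 12; 140 mod 3 = 2.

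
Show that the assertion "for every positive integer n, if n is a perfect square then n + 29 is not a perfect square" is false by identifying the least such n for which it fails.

n = 196

Check each positive integer n in order until n is a perfect square but n + 29 is a perfect square.
The first 13 eligible values, up to n = 169, all satisfy the conclusion.
n = 196: 196 = 14² and 196 + 29 = 225 = 15².
Hence n = 196 is a counterexample.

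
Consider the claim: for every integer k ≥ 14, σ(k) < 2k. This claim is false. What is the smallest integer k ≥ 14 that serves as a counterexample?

We need the least integer k ≥ 14 for which the claim fails.
For k = 14, 15, 16, 17 the conclusion holds.
k = 18: σ(18) = 39; 39 ≥ 36.

k = 18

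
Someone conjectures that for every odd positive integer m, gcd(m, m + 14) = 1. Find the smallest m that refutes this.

For m = 1, 3, 5 the conclusion holds.
m = 7: gcd(7, 21) = 7.

m = 7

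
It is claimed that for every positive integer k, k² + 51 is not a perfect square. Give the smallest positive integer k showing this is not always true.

k = 7

A counterexample is any positive integer k such that k² + 51 is a perfect square; we check each in order.
k = 1: 1² + 51 = 52, not a perfect square.
k = 2: 2² + 51 = 55, not a perfect square.
k = 3: 3² + 51 = 60, not a perfect square.
k = 4: 4² + 51 = 67, not a perfect square.
k = 5: 5² + 51 = 76, not a perfect square.
k = 6: 6² + 51 = 87, not a perfect square.
k = 7: 7² + 51 = 100 = 10², a perfect square.
Thus k = 7 disproves the claim, and no smaller k works.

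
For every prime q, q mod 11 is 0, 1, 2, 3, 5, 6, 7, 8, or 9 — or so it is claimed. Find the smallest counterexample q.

q = 37

A counterexample is any prime q such that the claim fails; we check each in order.
The first 11 eligible values, up to q = 31, all satisfy the conclusion.
q = 37: 37 mod 11 = 4 — not in {0, 1, 2, 3, 5, 6, 7, 8, 9}.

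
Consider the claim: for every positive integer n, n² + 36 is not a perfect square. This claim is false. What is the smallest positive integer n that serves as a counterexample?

A counterexample is any positive integer n such that n² + 36 is a perfect square; we check each in order.
n = 1: 1² + 36 = 37, not a perfect square.
n = 2: 2² + 36 = 40, not a perfect square.
n = 3: 3² + 36 = 45, not a perfect square.
n = 4: 4² + 36 = 52, not a perfect square.
n = 5: 5² + 36 = 61, not a perfect square.
n = 6: 6² + 36 = 72, not a perfect square.
n = 7: 7² + 36 = 85, not a perfect square.
n = 8: 8² + 36 = 100 = 10², a perfect square.

n = 8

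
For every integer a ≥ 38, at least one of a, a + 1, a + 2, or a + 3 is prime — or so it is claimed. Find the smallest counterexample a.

a = 48

Check each integer a ≥ 38 in order until a, a + 1, a + 2, a + 3 are all composite.
For a = 38, 39, 40, 41, 42, 43, 44, 45, 46, 47 the conclusion holds.
a = 48: 48 = 2 × 24; 49 = 7 × 7; 50 = 2 × 25; 51 = 3 × 17 — all composite.
Thus a = 48 disproves the claim, and no smaller a works.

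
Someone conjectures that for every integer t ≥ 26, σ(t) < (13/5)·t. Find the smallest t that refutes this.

A counterexample is any integer t ≥ 26 such that the claim fails; we check each in order.
For t = 26, 27, 28, 29, …, 57, 58, 59 the conclusion holds.
t = 60: σ(60) = 168; 168 ≥ 156.

t = 60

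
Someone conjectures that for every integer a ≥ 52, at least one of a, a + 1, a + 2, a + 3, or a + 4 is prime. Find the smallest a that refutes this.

a = 54

A counterexample is any integer a ≥ 52 such that a, a + 1, a + 2, a + 3, a + 4 are all composite; we check each in order.
a = 52: 53 is prime.
a = 53: 53 is prime.
a = 54: 54 = 2 × 27; 55 = 5 × 11; 56 = 2 × 28; 57 = 3 × 19; 58 = 2 × 29 — all composite.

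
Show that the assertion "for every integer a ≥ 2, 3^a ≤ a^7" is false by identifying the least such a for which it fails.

a = 19

Check each integer a ≥ 2 in order until 3^a > a^7.
For a = 2, 3, 4, 5, …, 16, 17, 18 the conclusion holds.
a = 19: 3^a = 1162261467 and a^7 = 893871739, so 1162261467 > 893871739.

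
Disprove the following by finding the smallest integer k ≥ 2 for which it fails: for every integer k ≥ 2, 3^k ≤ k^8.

For k = 2, 3, 4, 5, …, 20, 21, 22 the conclusion holds.
k = 23: 3^k = 94143178827 and k^8 = 78310985281, so 94143178827 > 78310985281.

k = 23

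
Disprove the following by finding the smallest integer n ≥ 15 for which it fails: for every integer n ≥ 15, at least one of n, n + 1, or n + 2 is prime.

n = 20

Check each integer n ≥ 15 in order until n, n + 1, n + 2 are all composite.
For n = 15, 16, 17, 18, 19 the conclusion holds.
n = 20: 20 = 2 × 10; 21 = 3 × 7; 22 = 2 × 11 — all composite.
So n = 20 is the smallest counterexample.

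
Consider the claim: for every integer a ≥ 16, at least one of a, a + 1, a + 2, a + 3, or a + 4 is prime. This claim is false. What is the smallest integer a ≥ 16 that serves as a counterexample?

Check each integer a ≥ 16 in order until a, a + 1, a + 2, a + 3, a + 4 are all composite.
For a = 16, 17, 18, 19, 20, 21, 22, 23 the conclusion holds.
a = 24: 24 = 2 × 12; 25 = 5 × 5; 26 = 2 × 13; 27 = 3 × 9; 28 = 2 × 14 — all composite.

a = 24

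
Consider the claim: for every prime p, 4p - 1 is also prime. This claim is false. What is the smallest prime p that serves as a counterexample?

p = 7

We need the least prime p for which 4p - 1 is not prime.
p = 2: 4p - 1 = 7, prime.
p = 3: 4p - 1 = 11, prime.
p = 5: 4p - 1 = 19, prime.
p = 7: 4p - 1 = 27 = 3 × 9, not prime.
So p = 7 is the smallest counterexample.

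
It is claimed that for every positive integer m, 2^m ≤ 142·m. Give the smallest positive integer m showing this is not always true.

A counterexample is any positive integer m such that 2^m > 142·m; we check each in order.
The first 10 eligible values, up to m = 10, all satisfy the conclusion.
m = 11: 2^m = 2048 and 142·m = 1562, so 2048 > 1562.

m = 11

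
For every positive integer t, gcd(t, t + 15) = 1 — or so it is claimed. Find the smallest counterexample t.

A counterexample is any positive integer t such that gcd(t, t + 15) > 1; we check each in order.
t = 1: gcd(1, 16) = 1.
t = 2: gcd(2, 17) = 1.
t = 3: gcd(3, 18) = 3.
Thus t = 3 disproves the claim, and no smaller t works.

t = 3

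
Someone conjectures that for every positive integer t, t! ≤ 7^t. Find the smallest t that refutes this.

t = 17

A counterexample is any positive integer t such that t! > 7^t; we check each in order.
The first 16 eligible values, up to t = 16, all satisfy the conclusion.
t = 17: t! = 355687428096000 and 7^t = 232630513987207, so 355687428096000 > 232630513987207.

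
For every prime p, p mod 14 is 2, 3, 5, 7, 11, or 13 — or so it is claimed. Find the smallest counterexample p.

p = 23

The first 8 eligible values, up to p = 19, all satisfy the conclusion.
p = 23: 23 mod 14 = 9 — not in {2, 3, 5, 7, 11, 13}.
So p = 23 is the smallest counterexample.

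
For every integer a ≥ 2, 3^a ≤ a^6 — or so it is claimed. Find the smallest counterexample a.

a = 15

Check each integer a ≥ 2 in order until 3^a > a^6.
For a = 2, 3, 4, 5, …, 12, 13, 14 the conclusion holds.
a = 15: 3^a = 14348907 and a^6 = 11390625, so 14348907 > 11390625.
Hence a = 15 is a counterexample.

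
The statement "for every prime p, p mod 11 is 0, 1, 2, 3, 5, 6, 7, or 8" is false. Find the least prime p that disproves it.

p = 31

For p = 2, 3, 5, 7, 11, 13, 17, 19, 23, 29 the conclusion holds.
p = 31: 31 mod 11 = 9 — not in {0, 1, 2, 3, 5, 6, 7, 8}.
Thus p = 31 disproves the claim, and no smaller p works.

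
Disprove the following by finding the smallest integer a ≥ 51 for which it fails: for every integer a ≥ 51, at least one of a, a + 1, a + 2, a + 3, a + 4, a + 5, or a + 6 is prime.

A counterexample is any integer a ≥ 51 such that a, a + 1, a + 2, a + 3, a + 4, a + 5, a + 6 are all composite; we check each in order.
For a = 51, 52, 53, 54, …, 87, 88, 89 the conclusion holds.
a = 90: 90 = 2 × 45; 91 = 7 × 13; 92 = 2 × 46; 93 = 3 × 31; 94 = 2 × 47; 95 = 5 × 19; 96 = 2 × 48 — all composite.

a = 90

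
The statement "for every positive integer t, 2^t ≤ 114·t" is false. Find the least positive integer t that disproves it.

Check each positive integer t in order until 2^t > 114·t.
The first 10 eligible values, up to t = 10, all satisfy the conclusion.
t = 11: 2^t = 2048 and 114·t = 1254, so 2048 > 1254.
Thus t = 11 disproves the claim, and no smaller t works.

t = 11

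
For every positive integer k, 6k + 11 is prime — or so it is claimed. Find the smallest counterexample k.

k = 4

k = 1: 6k + 11 = 17, prime.
k = 2: 6k + 11 = 23, prime.
k = 3: 6k + 11 = 29, prime.
k = 4: 6k + 11 = 35 = 5 × 7, composite.
Hence k = 4 is a counterexample.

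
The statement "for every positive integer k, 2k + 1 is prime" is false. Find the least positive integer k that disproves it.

Check each positive integer k in order until 2k + 1 is not prime.
For k = 1, 2, 3 the conclusion holds.
k = 4: 2k + 1 = 9 = 3 × 3, composite.
Hence k = 4 is a counterexample.

k = 4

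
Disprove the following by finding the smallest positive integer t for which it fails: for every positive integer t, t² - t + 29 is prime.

A counterexample is any positive integer t such that t² - t + 29 is not prime; we check each in order.
t = 1: t² - t + 29 = 29, prime.
t = 2: t² - t + 29 = 31, prime.
t = 3: t² - t + 29 = 35 = 5 × 7, composite.

t = 3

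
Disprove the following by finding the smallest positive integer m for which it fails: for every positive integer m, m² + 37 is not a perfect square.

m = 18

A counterexample is any positive integer m such that m² + 37 is a perfect square; we check each in order.
For m = 1, 2, 3, 4, …, 15, 16, 17 the conclusion holds.
m = 18: 18² + 37 = 361 = 19², a perfect square.
So m = 18 is the smallest counterexample.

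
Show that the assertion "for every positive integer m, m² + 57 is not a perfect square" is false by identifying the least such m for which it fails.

The first 7 eligible values, up to m = 7, all satisfy the conclusion.
m = 8: 8² + 57 = 121 = 11², a perfect square.
So m = 8 is the smallest counterexample.

m = 8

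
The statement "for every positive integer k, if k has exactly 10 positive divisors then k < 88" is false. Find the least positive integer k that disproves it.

k = 112

We need the least positive integer k for which k has exactly 10 positive divisors but the claim fails.
For k = 48, 80 the conclusion holds.
k = 112: τ(112) = 10; 112 ≥ 88.
Thus k = 112 disproves the claim, and no smaller k works.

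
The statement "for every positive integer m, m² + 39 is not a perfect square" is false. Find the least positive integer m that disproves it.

m = 5

m = 1: 1² + 39 = 40, not a perfect square.
m = 2: 2² + 39 = 43, not a perfect square.
m = 3: 3² + 39 = 48, not a perfect square.
m = 4: 4² + 39 = 55, not a perfect square.
m = 5: 5² + 39 = 64 = 8², a perfect square.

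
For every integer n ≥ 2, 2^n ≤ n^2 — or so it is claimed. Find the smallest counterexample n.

We need the least integer n ≥ 2 for which 2^n > n^2.
n = 2: 2^n = 4 and n^2 = 4, so 4 ≤ 4.
n = 3: 2^n = 8 and n^2 = 9, so 8 ≤ 9.
n = 4: 2^n = 16 and n^2 = 16, so 16 ≤ 16.
n = 5: 2^n = 32 and n^2 = 25, so 32 > 25.
Hence n = 5 is a counterexample.

n = 5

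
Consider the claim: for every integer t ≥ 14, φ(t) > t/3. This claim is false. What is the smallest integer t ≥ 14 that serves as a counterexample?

We need the least integer t ≥ 14 for which the claim fails.
t = 14: φ(14) = 6 and 14/3 = 14/3, so φ(14) > 14/3.
t = 15: φ(15) = 8 and 15/3 = 5, so φ(15) > 15/3.
t = 16: φ(16) = 8 and 16/3 = 16/3, so φ(16) > 16/3.
t = 17: φ(17) = 16 and 17/3 = 17/3, so φ(17) > 17/3.
t = 18: φ(18) = 6 and 18/3 = 6, so φ(18) ≤ 18/3.

t = 18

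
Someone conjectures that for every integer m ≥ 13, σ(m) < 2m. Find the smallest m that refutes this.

m = 18

A counterexample is any integer m ≥ 13 such that the claim fails; we check each in order.
m = 13: σ(13) = 14; 14 < 26.
m = 14: σ(14) = 24; 24 < 28.
m = 15: σ(15) = 24; 24 < 30.
m = 16: σ(16) = 31; 31 < 32.
m = 17: σ(17) = 18; 18 < 34.
m = 18: σ(18) = 39; 39 ≥ 36.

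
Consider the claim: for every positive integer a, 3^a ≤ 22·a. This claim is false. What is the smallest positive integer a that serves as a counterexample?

a = 5

a = 1: 3^a = 3 and 22·a = 22, so 3 ≤ 22.
a = 2: 3^a = 9 and 22·a = 44, so 9 ≤ 44.
a = 3: 3^a = 27 and 22·a = 66, so 27 ≤ 66.
a = 4: 3^a = 81 and 22·a = 88, so 81 ≤ 88.
a = 5: 3^a = 243 and 22·a = 110, so 243 > 110.
Hence a = 5 is a counterexample.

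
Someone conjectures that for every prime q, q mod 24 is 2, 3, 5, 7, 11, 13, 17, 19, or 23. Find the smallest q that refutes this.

q = 73

We need the least prime q for which the claim fails.
For q = 2, 3, 5, 7, …, 61, 67, 71 the conclusion holds.
q = 73: 73 mod 24 = 1 — not in {2, 3, 5, 7, 11, 13, 17, 19, 23}.
So q = 73 is the smallest counterexample.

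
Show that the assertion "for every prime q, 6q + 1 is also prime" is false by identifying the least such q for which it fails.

For q = 2, 3, 5, 7, 11, 13, 17 the conclusion holds.
q = 19: 6q + 1 = 115 = 5 × 23, not prime.

q = 19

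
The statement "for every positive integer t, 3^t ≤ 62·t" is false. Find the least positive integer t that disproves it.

Check each positive integer t in order until 3^t > 62·t.
t = 1: 3^t = 3 and 62·t = 62, so 3 ≤ 62.
t = 2: 3^t = 9 and 62·t = 124, so 9 ≤ 124.
t = 3: 3^t = 27 and 62·t = 186, so 27 ≤ 186.
t = 4: 3^t = 81 and 62·t = 248, so 81 ≤ 248.
t = 5: 3^t = 243 and 62·t = 310, so 243 ≤ 310.
t = 6: 3^t = 729 and 62·t = 372, so 729 > 372.

t = 6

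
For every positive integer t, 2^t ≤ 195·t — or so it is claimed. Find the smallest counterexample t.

t = 12

Check each positive integer t in order until 2^t > 195·t.
The first 11 eligible values, up to t = 11, all satisfy the conclusion.
t = 12: 2^t = 4096 and 195·t = 2340, so 4096 > 2340.
Thus t = 12 disproves the claim, and no smaller t works.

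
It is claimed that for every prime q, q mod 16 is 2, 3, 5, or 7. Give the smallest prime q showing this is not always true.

The first 4 eligible values, up to q = 7, all satisfy the conclusion.
q = 11: 11 mod 16 = 11 — not in {2, 3, 5, 7}.

q = 11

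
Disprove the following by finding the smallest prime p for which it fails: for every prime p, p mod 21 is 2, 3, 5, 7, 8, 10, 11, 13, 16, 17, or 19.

The first 12 eligible values, up to p = 37, all satisfy the conclusion.
p = 41: 41 mod 21 = 20 — not in {2, 3, 5, 7, 8, 10, 11, 13, 16, 17, 19}.
Thus p = 41 disproves the claim, and no smaller p works.

p = 41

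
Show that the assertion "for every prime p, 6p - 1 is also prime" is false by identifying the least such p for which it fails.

p = 2: 6p - 1 = 11, prime.
p = 3: 6p - 1 = 17, prime.
p = 5: 6p - 1 = 29, prime.
p = 7: 6p - 1 = 41, prime.
p = 11: 6p - 1 = 65 = 5 × 13, not prime.
Thus p = 11 disproves the claim, and no smaller p works.

p = 11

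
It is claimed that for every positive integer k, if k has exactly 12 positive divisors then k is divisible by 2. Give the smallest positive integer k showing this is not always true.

k = 315

Check each positive integer k in order until k has exactly 12 positive divisors but k is not divisible by 2.
For k = 60, 72, 84, 90, …, 294, 306, 308 the conclusion holds.
k = 315: τ(315) = 12; 315 mod 2 = 1.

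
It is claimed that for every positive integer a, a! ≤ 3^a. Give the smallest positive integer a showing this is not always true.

For a = 1, 2, 3, 4, 5, 6 the conclusion holds.
a = 7: a! = 5040 and 3^a = 2187, so 5040 > 2187.

a = 7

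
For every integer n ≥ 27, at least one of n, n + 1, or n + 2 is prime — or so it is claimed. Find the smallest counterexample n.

n = 32

Check each integer n ≥ 27 in order until n, n + 1, n + 2 are all composite.
The first 5 eligible values, up to n = 31, all satisfy the conclusion.
n = 32: 32 = 2 × 16; 33 = 3 × 11; 34 = 2 × 17 — all composite.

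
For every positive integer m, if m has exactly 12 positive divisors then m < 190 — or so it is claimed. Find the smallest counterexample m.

m = 198

A counterexample is any positive integer m such that m has exactly 12 positive divisors but the claim fails; we check each in order.
The first 12 eligible values, up to m = 160, all satisfy the conclusion.
m = 198: τ(198) = 12; 198 ≥ 190.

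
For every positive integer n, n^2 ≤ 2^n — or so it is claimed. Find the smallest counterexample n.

n = 3

We need the least positive integer n for which n^2 > 2^n.
For n = 1, 2 the conclusion holds.
n = 3: n^2 = 9 and 2^n = 8, so 9 > 8.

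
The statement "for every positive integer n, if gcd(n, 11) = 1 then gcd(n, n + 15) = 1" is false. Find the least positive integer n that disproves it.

n = 3

A counterexample is any positive integer n such that gcd(n, 11) = 1 but gcd(n, n + 15) > 1; we check each in order.
n = 1: gcd(1, 16) = 1.
n = 2: gcd(2, 17) = 1.
n = 3: gcd(3, 18) = 3.
Thus n = 3 disproves the claim, and no smaller n works.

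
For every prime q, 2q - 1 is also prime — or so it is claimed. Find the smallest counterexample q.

A counterexample is any prime q such that 2q - 1 is not prime; we check each in order.
For q = 2, 3 the conclusion holds.
q = 5: 2q - 1 = 9 = 3 × 3, not prime.
Thus q = 5 disproves the claim, and no smaller q works.

q = 5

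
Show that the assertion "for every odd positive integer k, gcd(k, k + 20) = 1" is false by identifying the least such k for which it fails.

We need the least odd positive integer k for which gcd(k, k + 20) > 1.
For k = 1, 3 the conclusion holds.
k = 5: gcd(5, 25) = 5.

k = 5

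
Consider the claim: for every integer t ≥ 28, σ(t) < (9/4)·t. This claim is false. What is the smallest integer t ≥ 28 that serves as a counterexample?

Check each integer t ≥ 28 in order until the claim fails.
For t = 28, 29 the conclusion holds.
t = 30: σ(30) = 72; 72 ≥ 135/2.

t = 30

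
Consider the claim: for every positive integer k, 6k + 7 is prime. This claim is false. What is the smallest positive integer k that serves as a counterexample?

k = 3

We need the least positive integer k for which 6k + 7 is not prime.
k = 1: 6k + 7 = 13, prime.
k = 2: 6k + 7 = 19, prime.
k = 3: 6k + 7 = 25 = 5 × 5, composite.
Thus k = 3 disproves the claim, and no smaller k works.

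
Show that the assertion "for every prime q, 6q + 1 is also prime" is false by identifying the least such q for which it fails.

q = 19

Check each prime q in order until 6q + 1 is not prime.
For q = 2, 3, 5, 7, 11, 13, 17 the conclusion holds.
q = 19: 6q + 1 = 115 = 5 × 23, not prime.
So q = 19 is the smallest counterexample.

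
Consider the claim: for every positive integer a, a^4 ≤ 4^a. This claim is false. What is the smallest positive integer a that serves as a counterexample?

a = 3

We need the least positive integer a for which a^4 > 4^a.
a = 1: a^4 = 1 and 4^a = 4, so 1 ≤ 4.
a = 2: a^4 = 16 and 4^a = 16, so 16 ≤ 16.
a = 3: a^4 = 81 and 4^a = 64, so 81 > 64.
Hence a = 3 is a counterexample.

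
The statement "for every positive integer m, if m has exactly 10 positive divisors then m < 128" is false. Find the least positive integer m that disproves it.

m = 162

We need the least positive integer m for which m has exactly 10 positive divisors but the claim fails.
For m = 48, 80, 112 the conclusion holds.
m = 162: τ(162) = 10; 162 ≥ 128.
Hence m = 162 is a counterexample.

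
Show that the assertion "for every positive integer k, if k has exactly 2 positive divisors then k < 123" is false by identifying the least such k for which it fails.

k = 127

A counterexample is any positive integer k such that k has exactly 2 positive divisors but the claim fails; we check each in order.
For k = 2, 3, 5, 7, …, 107, 109, 113 the conclusion holds.
k = 127: τ(127) = 2; 127 ≥ 123.
So k = 127 is the smallest counterexample.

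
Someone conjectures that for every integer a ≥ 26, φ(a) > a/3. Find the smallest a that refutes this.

a = 30

We need the least integer a ≥ 26 for which the claim fails.
For a = 26, 27, 28, 29 the conclusion holds.
a = 30: φ(30) = 8 and 30/3 = 10, so φ(30) ≤ 30/3.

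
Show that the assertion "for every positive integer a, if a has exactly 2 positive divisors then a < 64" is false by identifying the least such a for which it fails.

a = 67

Check each positive integer a in order until a has exactly 2 positive divisors but the claim fails.
The first 18 eligible values, up to a = 61, all satisfy the conclusion.
a = 67: τ(67) = 2; 67 ≥ 64.
So a = 67 is the smallest counterexample.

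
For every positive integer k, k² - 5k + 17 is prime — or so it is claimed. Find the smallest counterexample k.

k = 13

Check each positive integer k in order until k² - 5k + 17 is not prime.
For k = 1, 2, 3, 4, …, 10, 11, 12 the conclusion holds.
k = 13: k² - 5k + 17 = 121 = 11 × 11, composite.
So k = 13 is the smallest counterexample.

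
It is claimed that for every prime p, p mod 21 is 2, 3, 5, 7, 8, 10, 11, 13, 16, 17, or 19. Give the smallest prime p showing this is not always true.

A counterexample is any prime p such that the claim fails; we check each in order.
For p = 2, 3, 5, 7, …, 29, 31, 37 the conclusion holds.
p = 41: 41 mod 21 = 20 — not in {2, 3, 5, 7, 8, 10, 11, 13, 16, 17, 19}.

p = 41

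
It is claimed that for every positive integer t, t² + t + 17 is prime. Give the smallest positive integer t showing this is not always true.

A counterexample is any positive integer t such that t² + t + 17 is not prime; we check each in order.
For t = 1, 2, 3, 4, …, 13, 14, 15 the conclusion holds.
t = 16: t² + t + 17 = 289 = 17 × 17, composite.
Hence t = 16 is a counterexample.

t = 16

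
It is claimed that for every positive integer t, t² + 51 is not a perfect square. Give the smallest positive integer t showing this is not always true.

We need the least positive integer t for which t² + 51 is a perfect square.
For t = 1, 2, 3, 4, 5, 6 the conclusion holds.
t = 7: 7² + 51 = 100 = 10², a perfect square.

t = 7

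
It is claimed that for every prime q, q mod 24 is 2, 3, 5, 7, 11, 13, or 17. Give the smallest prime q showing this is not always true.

For q = 2, 3, 5, 7, 11, 13, 17 the conclusion holds.
q = 19: 19 mod 24 = 19 — not in {2, 3, 5, 7, 11, 13, 17}.
So q = 19 is the smallest counterexample.

q = 19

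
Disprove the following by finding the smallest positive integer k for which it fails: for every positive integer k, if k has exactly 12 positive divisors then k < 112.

k = 126

Check each positive integer k in order until k has exactly 12 positive divisors but the claim fails.
For k = 60, 72, 84, 90, 96, 108 the conclusion holds.
k = 126: τ(126) = 12; 126 ≥ 112.
Thus k = 126 disproves the claim, and no smaller k works.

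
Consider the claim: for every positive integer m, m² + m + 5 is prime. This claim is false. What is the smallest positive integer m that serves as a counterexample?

m = 4

We need the least positive integer m for which m² + m + 5 is not prime.
m = 1: m² + m + 5 = 7, prime.
m = 2: m² + m + 5 = 11, prime.
m = 3: m² + m + 5 = 17, prime.
m = 4: m² + m + 5 = 25 = 5 × 5, composite.
Thus m = 4 disproves the claim, and no smaller m works.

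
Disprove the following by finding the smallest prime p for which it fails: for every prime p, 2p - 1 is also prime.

For p = 2, 3 the conclusion holds.
p = 5: 2p - 1 = 9 = 3 × 3, not prime.
Thus p = 5 disproves the claim, and no smaller p works.

p = 5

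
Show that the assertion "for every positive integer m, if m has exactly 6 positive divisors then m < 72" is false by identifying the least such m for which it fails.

m = 75

Check each positive integer m in order until m has exactly 6 positive divisors but the claim fails.
For m = 12, 18, 20, 28, …, 52, 63, 68 the conclusion holds.
m = 75: τ(75) = 6; 75 ≥ 72.
Hence m = 75 is a counterexample.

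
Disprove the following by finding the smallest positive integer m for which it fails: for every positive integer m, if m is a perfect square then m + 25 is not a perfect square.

m = 144

We need the least positive integer m for which m is a perfect square but m + 25 is a perfect square.
For m = 1, 4, 9, 16, …, 81, 100, 121 the conclusion holds.
m = 144: 144 = 12² and 144 + 25 = 169 = 13².
So m = 144 is the smallest counterexample.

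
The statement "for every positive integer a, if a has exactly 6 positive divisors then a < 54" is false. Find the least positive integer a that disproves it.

A counterexample is any positive integer a such that a has exactly 6 positive divisors but the claim fails; we check each in order.
The first 9 eligible values, up to a = 52, all satisfy the conclusion.
a = 63: τ(63) = 6; 63 ≥ 54.

a = 63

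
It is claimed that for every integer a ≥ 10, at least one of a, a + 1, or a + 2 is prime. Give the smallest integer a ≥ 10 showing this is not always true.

Check each integer a ≥ 10 in order until a, a + 1, a + 2 are all composite.
For a = 10, 11, 12, 13 the conclusion holds.
a = 14: 14 = 2 × 7; 15 = 3 × 5; 16 = 2 × 8 — all composite.
Hence a = 14 is a counterexample.

a = 14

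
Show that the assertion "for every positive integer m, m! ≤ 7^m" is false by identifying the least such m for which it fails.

A counterexample is any positive integer m such that m! > 7^m; we check each in order.
The first 16 eligible values, up to m = 16, all satisfy the conclusion.
m = 17: m! = 355687428096000 and 7^m = 232630513987207, so 355687428096000 > 232630513987207.
Hence m = 17 is a counterexample.

m = 17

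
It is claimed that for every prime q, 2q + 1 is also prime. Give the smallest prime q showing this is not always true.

A counterexample is any prime q such that 2q + 1 is not prime; we check each in order.
q = 2: 2q + 1 = 5, prime.
q = 3: 2q + 1 = 7, prime.
q = 5: 2q + 1 = 11, prime.
q = 7: 2q + 1 = 15 = 3 × 5, not prime.

q = 7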